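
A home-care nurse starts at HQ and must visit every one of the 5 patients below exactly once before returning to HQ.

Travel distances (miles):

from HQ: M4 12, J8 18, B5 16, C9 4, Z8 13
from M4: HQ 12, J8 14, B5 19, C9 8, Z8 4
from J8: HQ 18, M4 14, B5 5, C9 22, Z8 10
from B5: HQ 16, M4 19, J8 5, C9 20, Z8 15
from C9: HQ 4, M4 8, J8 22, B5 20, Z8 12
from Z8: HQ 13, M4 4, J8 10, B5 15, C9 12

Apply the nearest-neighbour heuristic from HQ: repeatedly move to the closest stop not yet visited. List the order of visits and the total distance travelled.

HQ → [C9:4 / M4:12 / Z8:13 / B5:16 / J8:18] → C9 (4)
C9 → [M4:8 / Z8:12 / B5:20 / J8:22] → M4 (8)
M4 → [Z8:4 / J8:14 / B5:19] → Z8 (4)
Z8 → [J8:10 / B5:15] → J8 (10)
J8 → [B5:5] → B5 (5)
Return B5→HQ: 16.
Total = 4 + 8 + 4 + 10 + 5 + 16 = 47.

Nearest-neighbour total = 47 miles; route HQ → C9 → M4 → Z8 → J8 → B5 → HQ.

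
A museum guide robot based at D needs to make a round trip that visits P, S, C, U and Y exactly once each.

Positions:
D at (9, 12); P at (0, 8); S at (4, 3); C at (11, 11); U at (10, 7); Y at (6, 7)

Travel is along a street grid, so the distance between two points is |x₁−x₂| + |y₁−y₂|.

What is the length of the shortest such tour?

Shortest round trip = 40.

D-P-S-C-U-Y-D: 13+9+15+5+4+8 = 54
D-P-S-C-Y-U-D: 13+9+15+9+4+6 = 56
D-P-S-U-C-Y-D: 13+9+10+5+9+8 = 54
D-P-S-U-Y-C-D: 13+9+10+4+9+3 = 48
D-P-S-Y-C-U-D: 13+9+6+9+5+6 = 48
D-P-S-Y-U-C-D: 13+9+6+4+5+3 = 40
D-P-C-S-U-Y-D: 13+14+15+10+4+8 = 64
D-P-C-S-Y-U-D: 13+14+15+6+4+6 = 58
D-P-C-U-S-Y-D: 13+14+5+10+6+8 = 56
D-P-C-U-Y-S-D: 13+14+5+4+6+14 = 56
D-P-C-Y-S-U-D: 13+14+9+6+10+6 = 58
D-P-C-Y-U-S-D: 13+14+9+4+10+14 = 64
D-P-U-S-C-Y-D: 13+11+10+15+9+8 = 66
D-P-U-S-Y-C-D: 13+11+10+6+9+3 = 52
… (46 more)
The minimum is 40.
One optimal route: D → P → S → Y → U → C → D (or its reverse).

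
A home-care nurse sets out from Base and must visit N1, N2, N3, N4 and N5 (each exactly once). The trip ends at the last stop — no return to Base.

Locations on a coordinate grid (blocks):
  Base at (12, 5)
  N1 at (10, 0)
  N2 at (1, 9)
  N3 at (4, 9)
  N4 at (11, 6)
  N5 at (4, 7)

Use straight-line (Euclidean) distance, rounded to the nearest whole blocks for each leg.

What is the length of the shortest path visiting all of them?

Minimum one-way distance = 21 blocks.

There are 5! = 120 possible orderings.
Base - N1 - N2 - N3 - N4 - N5: 5+13+3+8+7 = 36
Base - N1 - N2 - N3 - N5 - N4: 5+13+3+2+7 = 30
Base - N1 - N2 - N4 - N3 - N5: 5+13+10+8+2 = 38
Base - N1 - N2 - N4 - N5 - N3: 5+13+10+7+2 = 37
Base - N1 - N2 - N5 - N3 - N4: 5+13+4+2+8 = 32
Base - N1 - N2 - N5 - N4 - N3: 5+13+4+7+8 = 37
Base - N1 - N3 - N2 - N4 - N5: 5+11+3+10+7 = 36
Base - N1 - N3 - N2 - N5 - N4: 5+11+3+4+7 = 30
Base - N1 - N3 - N4 - N2 - N5: 5+11+8+10+4 = 38
Base - N1 - N3 - N4 - N5 - N2: 5+11+8+7+4 = 35
Base - N1 - N3 - N5 - N2 - N4: 5+11+2+4+10 = 32
Base - N1 - N3 - N5 - N4 - N2: 5+11+2+7+10 = 35
Base - N1 - N4 - N2 - N3 - N5: 5+6+10+3+2 = 26
Base - N1 - N4 - N2 - N5 - N3: 5+6+10+4+2 = 27
… (106 more)
Base - N4 - N1 - N5 - N3 - N2: 1+6+9+2+3 = 21  ← best
The minimum is 21.
One shortest path: Base → N4 → N1 → N5 → N3 → N2.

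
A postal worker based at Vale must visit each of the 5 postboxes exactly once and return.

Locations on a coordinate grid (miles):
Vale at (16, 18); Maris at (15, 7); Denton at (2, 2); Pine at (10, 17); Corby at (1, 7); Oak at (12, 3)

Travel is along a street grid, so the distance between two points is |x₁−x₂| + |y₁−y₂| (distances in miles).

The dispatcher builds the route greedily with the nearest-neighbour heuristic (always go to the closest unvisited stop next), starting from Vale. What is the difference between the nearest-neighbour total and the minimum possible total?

Vale: Pine=7, Maris=12, Oak=19, Corby=26, Denton=30 ⇒ Pine
Pine: Maris=15, Oak=16, Corby=19, Denton=23 ⇒ Maris
Maris: Oak=7, Corby=14, Denton=18 ⇒ Oak
Oak: Denton=11, Corby=15 ⇒ Denton
Denton: Corby=6 ⇒ Corby
NN route Vale → Pine → Maris → Oak → Denton → Corby → Vale costs 72.
Optimal: Vale → Maris → Oak → Denton → Corby → Pine → Vale costs 62 (by enumerating all 60 distinct tours).
Excess = 72 − 62 = 10.

10 miles longer than the optimal tour.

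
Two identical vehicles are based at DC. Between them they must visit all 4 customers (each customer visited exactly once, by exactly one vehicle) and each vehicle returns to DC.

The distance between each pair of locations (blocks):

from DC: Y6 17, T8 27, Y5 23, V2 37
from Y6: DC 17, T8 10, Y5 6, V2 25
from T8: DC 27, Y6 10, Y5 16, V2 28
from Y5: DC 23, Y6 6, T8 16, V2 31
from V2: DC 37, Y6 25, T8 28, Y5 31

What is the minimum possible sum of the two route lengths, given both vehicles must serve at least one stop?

Minimum combined distance: 138 blocks.

Check every non-empty split of the stops between the two vehicles; for each half take its own optimal tour:
  {Y6} + {T8, Y5, V2}: 34 + 104 = 138
  {T8} + {Y6, Y5, V2}: 54 + 91 = 145
  {Y6, T8} + {Y5, V2}: 54 + 91 = 145
  {Y5} + {Y6, T8, V2}: 46 + 92 = 138
  {Y6, Y5} + {T8, V2}: 46 + 92 = 138
  {T8, Y5} + {Y6, V2}: 66 + 79 = 145
  … (7 splits in total)
Best: vehicle 1 DC → Y6 → DC = 34; vehicle 2 DC → Y5 → T8 → V2 → DC = 104; combined 138.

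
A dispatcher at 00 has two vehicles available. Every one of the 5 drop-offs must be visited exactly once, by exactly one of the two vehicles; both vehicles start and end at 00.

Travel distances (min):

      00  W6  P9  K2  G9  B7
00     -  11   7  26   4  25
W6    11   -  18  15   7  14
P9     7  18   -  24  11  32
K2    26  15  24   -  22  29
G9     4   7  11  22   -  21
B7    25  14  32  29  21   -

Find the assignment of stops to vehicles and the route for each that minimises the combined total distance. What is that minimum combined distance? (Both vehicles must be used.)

Minimum combined distance: 93 min.

Check every non-empty split of the stops between the two vehicles; for each half take its own optimal tour:
  {W6} + {P9, K2, G9, B7}: 22 + 85 = 107
  {P9} + {W6, K2, G9, B7}: 14 + 80 = 94
  {W6, P9} + {K2, G9, B7}: 36 + 80 = 116
  {K2} + {W6, P9, G9, B7}: 52 + 64 = 116
  {W6, K2} + {P9, G9, B7}: 52 + 64 = 116
  {P9, K2} + {W6, G9, B7}: 57 + 50 = 107
  … (15 splits in total)
  {G9} + {W6, P9, K2, B7}: 8 + 85 = 93  ← best
Best: vehicle 1 00 → G9 → 00 = 8; vehicle 2 00 → W6 → B7 → K2 → P9 → 00 = 85; combined 93.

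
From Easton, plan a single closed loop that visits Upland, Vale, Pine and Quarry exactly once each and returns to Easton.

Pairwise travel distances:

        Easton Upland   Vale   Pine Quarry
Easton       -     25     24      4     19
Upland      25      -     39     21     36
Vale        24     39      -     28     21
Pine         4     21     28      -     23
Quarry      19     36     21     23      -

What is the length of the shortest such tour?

Minimum total distance: 104.

Easton→Upland→Vale→Pine→Quarry→Easton: 25+39+28+23+19 = 134
Easton→Upland→Vale→Quarry→Pine→Easton: 25+39+21+23+4 = 112
Easton→Upland→Pine→Vale→Quarry→Easton: 25+21+28+21+19 = 114
Easton→Upland→Pine→Quarry→Vale→Easton: 25+21+23+21+24 = 114
Easton→Upland→Quarry→Vale→Pine→Easton: 25+36+21+28+4 = 114
Easton→Upland→Quarry→Pine→Vale→Easton: 25+36+23+28+24 = 136
Easton→Vale→Upland→Pine→Quarry→Easton: 24+39+21+23+19 = 126
Easton→Vale→Upland→Quarry→Pine→Easton: 24+39+36+23+4 = 126
Easton→Vale→Pine→Upland→Quarry→Easton: 24+28+21+36+19 = 128
Easton→Vale→Quarry→Upland→Pine→Easton: 24+21+36+21+4 = 106
Easton→Pine→Upland→Vale→Quarry→Easton: 4+21+39+21+19 = 104
Easton→Pine→Vale→Upland→Quarry→Easton: 4+28+39+36+19 = 126
The minimum is 104.
One optimal route: Easton → Pine → Upland → Vale → Quarry → Easton (or its reverse).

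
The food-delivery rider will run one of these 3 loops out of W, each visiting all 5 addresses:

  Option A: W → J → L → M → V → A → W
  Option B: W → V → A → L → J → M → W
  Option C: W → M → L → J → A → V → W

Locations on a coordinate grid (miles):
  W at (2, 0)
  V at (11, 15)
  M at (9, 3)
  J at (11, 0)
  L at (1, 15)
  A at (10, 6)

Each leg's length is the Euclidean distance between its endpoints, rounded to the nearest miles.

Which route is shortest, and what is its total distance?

Shortest is Option B, total 69 miles.

Option A: 9 + 18 + 14 + 12 + 9 + 10 = 72
Option B: 17 + 9 + 13 + 18 + 4 + 8 = 69
Option C: 8 + 14 + 18 + 6 + 9 + 17 = 72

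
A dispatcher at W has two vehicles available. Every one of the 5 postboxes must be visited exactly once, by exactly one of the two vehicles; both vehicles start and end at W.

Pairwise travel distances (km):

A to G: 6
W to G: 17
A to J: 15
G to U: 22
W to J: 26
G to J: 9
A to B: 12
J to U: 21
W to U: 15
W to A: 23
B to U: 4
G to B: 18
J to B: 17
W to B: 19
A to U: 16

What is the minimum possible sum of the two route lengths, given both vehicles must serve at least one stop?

Minimum combined distance: 102 km.

There are 2^4 − 1 = 15 ways to divide the 5 stops into two non-empty groups. For each, the best each vehicle can do is its own shortest tour through its group:
  {A} + {G, J, B, U}: 46 + 62 = 108
  {G} + {A, J, B, U}: 34 + 72 = 106
  {A, G} + {J, B, U}: 46 + 62 = 108
  {J} + {A, G, B, U}: 52 + 54 = 106
  {A, J} + {G, B, U}: 64 + 54 = 118
  {G, J} + {A, B, U}: 52 + 54 = 106
  … (15 splits in total)
  {A, G, J} + {B, U}: 64 + 38 = 102  ← best
Best: vehicle 1 W → A → G → J → W = 64; vehicle 2 W → B → U → W = 38; combined 102.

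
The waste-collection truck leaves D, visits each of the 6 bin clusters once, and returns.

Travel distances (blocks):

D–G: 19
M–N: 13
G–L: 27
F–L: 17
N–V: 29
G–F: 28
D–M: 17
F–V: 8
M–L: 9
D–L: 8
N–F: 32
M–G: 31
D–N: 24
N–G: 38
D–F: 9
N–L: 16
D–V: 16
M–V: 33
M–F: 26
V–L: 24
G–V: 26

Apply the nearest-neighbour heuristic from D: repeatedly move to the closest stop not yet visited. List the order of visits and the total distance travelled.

Nearest-neighbour total = 114 blocks; route D → L → M → N → V → F → G → D.

At D the remaining stops are L 8, F 9, V 16, M 17, G 19, N 24; go to L.
At L the remaining stops are M 9, N 16, F 17, V 24, G 27; go to M.
At M the remaining stops are N 13, F 26, G 31, V 33; go to N.
At N the remaining stops are V 29, F 32, G 38; go to V.
At V the remaining stops are F 8, G 26; go to F.
At F the remaining stops are G 28; go to G.
Return G→D: 19.
Total = 8 + 9 + 13 + 29 + 8 + 28 + 19 = 114.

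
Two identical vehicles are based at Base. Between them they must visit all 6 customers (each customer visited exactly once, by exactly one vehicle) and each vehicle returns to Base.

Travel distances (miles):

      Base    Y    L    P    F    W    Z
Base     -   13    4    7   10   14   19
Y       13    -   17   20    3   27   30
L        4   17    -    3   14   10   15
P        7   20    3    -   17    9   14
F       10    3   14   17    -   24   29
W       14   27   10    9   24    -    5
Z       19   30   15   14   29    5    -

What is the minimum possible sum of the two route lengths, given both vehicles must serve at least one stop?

Try each way of splitting the stops between the two vehicles (each non-empty) and, for each split, find the best tour for each vehicle:
  {Y} + {L, P, F, W, Z}: 26 + 60 = 86
  {L} + {Y, P, F, W, Z}: 8 + 64 = 72
  {Y, L} + {P, F, W, Z}: 34 + 60 = 94
  {P} + {Y, L, F, W, Z}: 14 + 62 = 76
  {Y, P} + {L, F, W, Z}: 40 + 58 = 98
  {L, P} + {Y, F, W, Z}: 14 + 62 = 76
  … (31 splits in total)
  {Y, F} + {L, P, W, Z}: 26 + 40 = 66  ← best
Best: vehicle 1 Base → Y → F → Base = 26; vehicle 2 Base → L → P → W → Z → Base = 40; combined 66.

66 miles — the smallest possible combined total.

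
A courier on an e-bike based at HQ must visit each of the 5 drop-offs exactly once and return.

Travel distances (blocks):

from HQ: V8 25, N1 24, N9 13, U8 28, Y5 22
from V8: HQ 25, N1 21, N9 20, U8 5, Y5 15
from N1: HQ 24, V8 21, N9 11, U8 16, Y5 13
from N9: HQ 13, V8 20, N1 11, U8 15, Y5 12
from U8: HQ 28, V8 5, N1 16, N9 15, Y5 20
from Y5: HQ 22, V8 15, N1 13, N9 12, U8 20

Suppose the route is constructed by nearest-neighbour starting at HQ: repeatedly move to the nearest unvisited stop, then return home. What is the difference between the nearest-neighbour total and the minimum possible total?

3 blocks longer than the optimal tour.

HQ: N9=13, Y5=22, N1=24, V8=25, U8=28 ⇒ N9
N9: N1=11, Y5=12, U8=15, V8=20 ⇒ N1
N1: Y5=13, U8=16, V8=21 ⇒ Y5
Y5: V8=15, U8=20 ⇒ V8
V8: U8=5 ⇒ U8
NN route HQ → N9 → N1 → Y5 → V8 → U8 → HQ costs 85.
Optimal: HQ → N9 → N1 → U8 → V8 → Y5 → HQ costs 82 (by enumerating all 60 distinct tours).
Excess = 85 − 82 = 3.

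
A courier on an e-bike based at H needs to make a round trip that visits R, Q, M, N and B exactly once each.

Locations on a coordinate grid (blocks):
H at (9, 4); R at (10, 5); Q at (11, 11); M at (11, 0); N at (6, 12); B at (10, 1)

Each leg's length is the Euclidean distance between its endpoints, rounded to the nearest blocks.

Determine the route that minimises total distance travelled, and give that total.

H → R → Q → M → N → B → H: 1+6+11+13+12+3 = 46
H → R → Q → M → B → N → H: 1+6+11+1+12+9 = 40
H → R → Q → N → M → B → H: 1+6+5+13+1+3 = 29
H → R → Q → N → B → M → H: 1+6+5+12+1+4 = 29
H → R → Q → B → M → N → H: 1+6+10+1+13+9 = 40
H → R → Q → B → N → M → H: 1+6+10+12+13+4 = 46
H → R → M → Q → N → B → H: 1+5+11+5+12+3 = 37
H → R → M → Q → B → N → H: 1+5+11+10+12+9 = 48
H → R → M → N → Q → B → H: 1+5+13+5+10+3 = 37
H → R → M → N → B → Q → H: 1+5+13+12+10+7 = 48
H → R → M → B → Q → N → H: 1+5+1+10+5+9 = 31
H → R → M → B → N → Q → H: 1+5+1+12+5+7 = 31
H → R → N → Q → M → B → H: 1+8+5+11+1+3 = 29
H → R → N → Q → B → M → H: 1+8+5+10+1+4 = 29
… (46 more)
The minimum is 29.
One optimal route: H → R → Q → N → M → B → H (or its reverse).

29 blocks — the shortest possible round trip.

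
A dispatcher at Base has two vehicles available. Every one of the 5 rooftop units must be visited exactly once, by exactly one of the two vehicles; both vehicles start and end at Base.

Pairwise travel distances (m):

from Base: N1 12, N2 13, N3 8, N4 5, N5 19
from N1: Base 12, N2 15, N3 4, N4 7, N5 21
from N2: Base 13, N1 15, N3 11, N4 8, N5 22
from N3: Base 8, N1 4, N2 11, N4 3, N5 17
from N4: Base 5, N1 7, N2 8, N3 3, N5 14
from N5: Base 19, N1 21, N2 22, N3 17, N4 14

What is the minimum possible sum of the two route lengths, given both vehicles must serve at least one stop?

78 m — the smallest possible combined total.

There are 2^4 − 1 = 15 ways to divide the 5 stops into two non-empty groups. For each, the best each vehicle can do is its own shortest tour through its group:
  {N1} + {N2, N3, N4, N5}: 24 + 60 = 84
  {N2} + {N1, N3, N4, N5}: 26 + 52 = 78
  {N1, N2} + {N3, N4, N5}: 40 + 44 = 84
  {N3} + {N1, N2, N4, N5}: 16 + 68 = 84
  {N1, N3} + {N2, N4, N5}: 24 + 54 = 78
  {N2, N3} + {N1, N4, N5}: 32 + 52 = 84
  … (15 splits in total)
Best: vehicle 1 Base → N2 → Base = 26; vehicle 2 Base → N1 → N3 → N4 → N5 → Base = 52; combined 78.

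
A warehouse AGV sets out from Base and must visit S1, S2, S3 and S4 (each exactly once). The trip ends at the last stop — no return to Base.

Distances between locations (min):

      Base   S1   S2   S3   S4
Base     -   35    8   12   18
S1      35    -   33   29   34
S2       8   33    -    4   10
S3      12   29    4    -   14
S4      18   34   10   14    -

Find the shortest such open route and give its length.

There are 4! = 24 possible orderings.
Base - S1 - S2 - S3 - S4: 35+33+4+14 = 86
Base - S1 - S2 - S4 - S3: 35+33+10+14 = 92
Base - S1 - S3 - S2 - S4: 35+29+4+10 = 78
Base - S1 - S3 - S4 - S2: 35+29+14+10 = 88
Base - S1 - S4 - S2 - S3: 35+34+10+4 = 83
Base - S1 - S4 - S3 - S2: 35+34+14+4 = 87
Base - S2 - S1 - S3 - S4: 8+33+29+14 = 84
Base - S2 - S1 - S4 - S3: 8+33+34+14 = 89
Base - S2 - S3 - S1 - S4: 8+4+29+34 = 75
Base - S2 - S3 - S4 - S1: 8+4+14+34 = 60
Base - S2 - S4 - S1 - S3: 8+10+34+29 = 81
Base - S2 - S4 - S3 - S1: 8+10+14+29 = 61
Base - S3 - S1 - S2 - S4: 12+29+33+10 = 84
Base - S3 - S1 - S4 - S2: 12+29+34+10 = 85
… (10 more)
The minimum is 60.
One shortest path: Base → S2 → S3 → S4 → S1.

Shortest open route: 60 min.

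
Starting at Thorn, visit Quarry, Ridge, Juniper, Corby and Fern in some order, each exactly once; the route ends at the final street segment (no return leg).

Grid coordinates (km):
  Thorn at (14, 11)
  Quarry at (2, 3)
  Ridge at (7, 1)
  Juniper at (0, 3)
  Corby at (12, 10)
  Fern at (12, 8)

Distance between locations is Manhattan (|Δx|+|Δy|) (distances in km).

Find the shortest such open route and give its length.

Minimum one-way distance = 26 km.

There are 5! = 120 possible orderings.
Thorn → Quarry → Ridge → Juniper → Corby → Fern: 20+7+9+19+2 = 57
Thorn → Quarry → Ridge → Juniper → Fern → Corby: 20+7+9+17+2 = 55
Thorn → Quarry → Ridge → Corby → Juniper → Fern: 20+7+14+19+17 = 77
Thorn → Quarry → Ridge → Corby → Fern → Juniper: 20+7+14+2+17 = 60
Thorn → Quarry → Ridge → Fern → Juniper → Corby: 20+7+12+17+19 = 75
Thorn → Quarry → Ridge → Fern → Corby → Juniper: 20+7+12+2+19 = 60
Thorn → Quarry → Juniper → Ridge → Corby → Fern: 20+2+9+14+2 = 47
Thorn → Quarry → Juniper → Ridge → Fern → Corby: 20+2+9+12+2 = 45
Thorn → Quarry → Juniper → Corby → Ridge → Fern: 20+2+19+14+12 = 67
Thorn → Quarry → Juniper → Corby → Fern → Ridge: 20+2+19+2+12 = 55
Thorn → Quarry → Juniper → Fern → Ridge → Corby: 20+2+17+12+14 = 65
Thorn → Quarry → Juniper → Fern → Corby → Ridge: 20+2+17+2+14 = 55
Thorn → Quarry → Corby → Ridge → Juniper → Fern: 20+17+14+9+17 = 77
Thorn → Quarry → Corby → Ridge → Fern → Juniper: 20+17+14+12+17 = 80
… (106 more)
Thorn → Corby → Fern → Ridge → Quarry → Juniper: 3+2+12+7+2 = 26  ← best
The minimum is 26.
One shortest path: Thorn → Corby → Fern → Ridge → Quarry → Juniper.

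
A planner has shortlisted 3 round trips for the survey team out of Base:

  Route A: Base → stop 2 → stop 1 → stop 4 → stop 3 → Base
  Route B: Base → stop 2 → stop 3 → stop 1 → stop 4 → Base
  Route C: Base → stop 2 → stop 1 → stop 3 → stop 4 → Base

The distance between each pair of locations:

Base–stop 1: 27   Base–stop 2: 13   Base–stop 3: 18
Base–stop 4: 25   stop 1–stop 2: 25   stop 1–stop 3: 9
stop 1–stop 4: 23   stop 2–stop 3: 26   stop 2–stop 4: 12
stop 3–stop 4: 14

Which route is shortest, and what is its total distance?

Shortest is Route C, total 86.

Route A: 13 + 25 + 23 + 14 + 18 = 93
Route B: 13 + 26 + 9 + 23 + 25 = 96
Route C: 13 + 25 + 9 + 14 + 25 = 86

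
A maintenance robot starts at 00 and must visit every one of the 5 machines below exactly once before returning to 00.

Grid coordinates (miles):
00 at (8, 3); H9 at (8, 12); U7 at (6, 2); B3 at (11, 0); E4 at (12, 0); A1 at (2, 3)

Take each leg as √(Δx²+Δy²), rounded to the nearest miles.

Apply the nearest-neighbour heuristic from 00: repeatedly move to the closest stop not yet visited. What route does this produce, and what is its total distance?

Total distance 38 miles via the nearest-neighbour route 00 → U7 → A1 → B3 → E4 → H9 → 00.

At 00 the remaining stops are U7 2, B3 4, E4 5, A1 6, H9 9; go to U7.
At U7 the remaining stops are A1 4, B3 5, E4 6, H9 10; go to A1.
At A1 the remaining stops are B3 9, E4 10, H9 11; go to B3.
At B3 the remaining stops are E4 1, H9 12; go to E4.
At E4 the remaining stops are H9 13; go to H9.
Return H9→00: 9.
Total = 2 + 4 + 9 + 1 + 13 + 9 = 38.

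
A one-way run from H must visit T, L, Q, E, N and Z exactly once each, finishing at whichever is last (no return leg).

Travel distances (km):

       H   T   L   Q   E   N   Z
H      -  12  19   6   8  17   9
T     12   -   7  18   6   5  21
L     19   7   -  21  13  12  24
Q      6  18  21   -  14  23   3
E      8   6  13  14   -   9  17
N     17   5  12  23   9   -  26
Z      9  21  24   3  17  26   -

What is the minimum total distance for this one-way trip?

There are 6! = 720 possible orderings.
H - T - L - Q - E - N - Z: 12+7+21+14+9+26 = 89
H - T - L - Q - E - Z - N: 12+7+21+14+17+26 = 97
H - T - L - Q - N - E - Z: 12+7+21+23+9+17 = 89
H - T - L - Q - N - Z - E: 12+7+21+23+26+17 = 106
H - T - L - Q - Z - E - N: 12+7+21+3+17+9 = 69
H - T - L - Q - Z - N - E: 12+7+21+3+26+9 = 78
H - T - L - E - Q - N - Z: 12+7+13+14+23+26 = 95
H - T - L - E - Q - Z - N: 12+7+13+14+3+26 = 75
… (712 more)
H - Q - Z - E - N - T - L: 6+3+17+9+5+7 = 47  ← best
The minimum is 47.
One shortest path: H → Q → Z → E → N → T → L.

47 km — the minimum one-way total.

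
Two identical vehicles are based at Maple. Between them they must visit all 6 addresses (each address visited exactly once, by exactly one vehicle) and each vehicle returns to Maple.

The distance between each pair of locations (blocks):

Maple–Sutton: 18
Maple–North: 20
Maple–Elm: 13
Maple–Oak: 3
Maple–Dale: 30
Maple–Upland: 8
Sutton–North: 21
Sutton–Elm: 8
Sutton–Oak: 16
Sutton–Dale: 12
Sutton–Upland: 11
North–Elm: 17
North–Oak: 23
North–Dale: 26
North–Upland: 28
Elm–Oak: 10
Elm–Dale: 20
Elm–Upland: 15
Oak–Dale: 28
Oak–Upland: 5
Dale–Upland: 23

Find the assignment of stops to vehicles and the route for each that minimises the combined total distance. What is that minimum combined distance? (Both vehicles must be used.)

Minimum combined distance: 93 blocks.

Try each way of splitting the stops between the two vehicles (each non-empty) and, for each split, find the best tour for each vehicle:
  {Sutton} + {North, Elm, Oak, Dale, Upland}: 36 + 87 = 123
  {North} + {Sutton, Elm, Oak, Dale, Upland}: 40 + 64 = 104
  {Sutton, North} + {Elm, Oak, Dale, Upland}: 59 + 64 = 123
  {Elm} + {Sutton, North, Oak, Dale, Upland}: 26 + 77 = 103
  {Sutton, Elm} + {North, Oak, Dale, Upland}: 39 + 77 = 116
  {North, Elm} + {Sutton, Oak, Dale, Upland}: 50 + 61 = 111
  … (31 splits in total)
  {Oak} + {Sutton, North, Elm, Dale, Upland}: 6 + 87 = 93  ← best
Best: vehicle 1 Maple → Oak → Maple = 6; vehicle 2 Maple → Elm → North → Dale → Sutton → Upland → Maple = 87; combined 93.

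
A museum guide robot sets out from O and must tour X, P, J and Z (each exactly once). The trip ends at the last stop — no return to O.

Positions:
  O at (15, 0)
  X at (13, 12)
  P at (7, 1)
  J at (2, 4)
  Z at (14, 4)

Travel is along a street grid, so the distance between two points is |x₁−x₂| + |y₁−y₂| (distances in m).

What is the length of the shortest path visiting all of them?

38 m — the minimum one-way total.

There are 4! = 24 possible orderings.
O→X→P→J→Z: 14+17+8+12 = 51
O→X→P→Z→J: 14+17+10+12 = 53
O→X→J→P→Z: 14+19+8+10 = 51
O→X→J→Z→P: 14+19+12+10 = 55
O→X→Z→P→J: 14+9+10+8 = 41
O→X→Z→J→P: 14+9+12+8 = 43
O→P→X→J→Z: 9+17+19+12 = 57
O→P→X→Z→J: 9+17+9+12 = 47
O→P→J→X→Z: 9+8+19+9 = 45
O→P→J→Z→X: 9+8+12+9 = 38
O→P→Z→X→J: 9+10+9+19 = 47
O→P→Z→J→X: 9+10+12+19 = 50
O→J→X→P→Z: 17+19+17+10 = 63
O→J→X→Z→P: 17+19+9+10 = 55
… (10 more)
The minimum is 38.
One shortest path: O → P → J → Z → X.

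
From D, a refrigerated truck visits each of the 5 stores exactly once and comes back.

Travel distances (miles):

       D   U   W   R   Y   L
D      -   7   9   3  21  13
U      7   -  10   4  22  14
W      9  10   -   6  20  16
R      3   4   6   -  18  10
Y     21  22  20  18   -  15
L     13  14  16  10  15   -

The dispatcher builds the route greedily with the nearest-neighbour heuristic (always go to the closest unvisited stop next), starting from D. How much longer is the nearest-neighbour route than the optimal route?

The nearest-neighbour route is 4 miles longer than optimal.

From D: R=3, U=7, W=9, L=13, Y=21 → choose R (3).
From R: U=4, W=6, L=10, Y=18 → choose U (4).
From U: W=10, L=14, Y=22 → choose W (10).
From W: L=16, Y=20 → choose L (16).
From L: Y=15 → choose Y (15).
NN route D → R → U → W → L → Y → D costs 69.
Optimal: D → U → W → Y → L → R → D costs 65 (by enumerating all 60 distinct tours).
Excess = 69 − 65 = 4.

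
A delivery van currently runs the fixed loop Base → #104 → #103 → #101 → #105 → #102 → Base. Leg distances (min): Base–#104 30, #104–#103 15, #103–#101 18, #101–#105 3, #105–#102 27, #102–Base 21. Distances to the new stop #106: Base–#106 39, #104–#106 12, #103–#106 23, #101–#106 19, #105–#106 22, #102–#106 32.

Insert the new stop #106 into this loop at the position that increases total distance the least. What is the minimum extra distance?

Insertion cost between consecutive stops i–j is d(i,#106) + d(#106,j) − d(i,j):
  between Base and #104: 39 + 12 − 30 = 21
  between #104 and #103: 12 + 23 − 15 = 20
  between #103 and #101: 23 + 19 − 18 = 24
  between #101 and #105: 19 + 22 − 3 = 38
  between #105 and #102: 22 + 32 − 27 = 27
  between #102 and Base: 32 + 39 − 21 = 50
Cheapest insertion is between #104 and #103, adding 20.
New total = 114 + 20 = 134.

Minimum extra distance: 20 min, inserting #106 between #104 and #103.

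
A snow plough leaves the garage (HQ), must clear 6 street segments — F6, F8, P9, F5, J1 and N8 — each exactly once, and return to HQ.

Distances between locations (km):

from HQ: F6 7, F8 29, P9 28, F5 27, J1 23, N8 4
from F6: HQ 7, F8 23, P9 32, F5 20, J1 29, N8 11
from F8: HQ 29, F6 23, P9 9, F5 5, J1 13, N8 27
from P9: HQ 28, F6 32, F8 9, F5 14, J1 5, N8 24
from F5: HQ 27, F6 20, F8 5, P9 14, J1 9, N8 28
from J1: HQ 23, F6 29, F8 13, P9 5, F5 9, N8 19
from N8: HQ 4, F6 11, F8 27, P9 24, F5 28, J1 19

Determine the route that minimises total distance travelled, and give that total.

Shortest round trip = 69 km.

HQ-F6-F8-P9-F5-J1-N8-HQ: 7+23+9+14+9+19+4 = 85
HQ-F6-F8-P9-F5-N8-J1-HQ: 7+23+9+14+28+19+23 = 123
HQ-F6-F8-P9-J1-F5-N8-HQ: 7+23+9+5+9+28+4 = 85
HQ-F6-F8-P9-J1-N8-F5-HQ: 7+23+9+5+19+28+27 = 118
HQ-F6-F8-P9-N8-F5-J1-HQ: 7+23+9+24+28+9+23 = 123
HQ-F6-F8-P9-N8-J1-F5-HQ: 7+23+9+24+19+9+27 = 118
HQ-F6-F8-F5-P9-J1-N8-HQ: 7+23+5+14+5+19+4 = 77
HQ-F6-F8-F5-P9-N8-J1-HQ: 7+23+5+14+24+19+23 = 115
… (352 more)
HQ-F6-F5-F8-P9-J1-N8-HQ: 7+20+5+9+5+19+4 = 69  ← best
The minimum is 69.
One optimal route: HQ → F6 → F5 → F8 → P9 → J1 → N8 → HQ (or its reverse).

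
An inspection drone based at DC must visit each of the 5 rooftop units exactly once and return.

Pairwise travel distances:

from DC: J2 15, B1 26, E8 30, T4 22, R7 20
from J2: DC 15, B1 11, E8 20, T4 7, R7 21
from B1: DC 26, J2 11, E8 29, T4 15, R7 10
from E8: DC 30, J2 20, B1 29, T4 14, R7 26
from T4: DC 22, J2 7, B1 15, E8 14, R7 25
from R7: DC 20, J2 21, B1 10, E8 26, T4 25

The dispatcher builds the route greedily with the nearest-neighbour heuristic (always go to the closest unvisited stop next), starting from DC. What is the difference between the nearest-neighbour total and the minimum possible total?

6 longer than the optimal tour.

DC: J2=15, R7=20, T4=22, B1=26, E8=30 ⇒ J2
J2: T4=7, B1=11, E8=20, R7=21 ⇒ T4
T4: E8=14, B1=15, R7=25 ⇒ E8
E8: R7=26, B1=29 ⇒ R7
R7: B1=10 ⇒ B1
NN route DC → J2 → T4 → E8 → R7 → B1 → DC costs 98.
Optimal: DC → E8 → T4 → J2 → B1 → R7 → DC costs 92 (by enumerating all 60 distinct tours).
Excess = 98 − 92 = 6.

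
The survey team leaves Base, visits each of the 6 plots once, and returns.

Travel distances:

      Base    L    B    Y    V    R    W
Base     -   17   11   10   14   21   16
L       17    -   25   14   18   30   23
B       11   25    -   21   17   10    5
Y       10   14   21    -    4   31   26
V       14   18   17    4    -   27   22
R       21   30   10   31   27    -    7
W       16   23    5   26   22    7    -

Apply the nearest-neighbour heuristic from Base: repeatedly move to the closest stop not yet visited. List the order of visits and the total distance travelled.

At Base the remaining stops are Y 10, B 11, V 14, W 16, L 17, R 21; go to Y.
At Y the remaining stops are V 4, L 14, B 21, W 26, R 31; go to V.
At V the remaining stops are B 17, L 18, W 22, R 27; go to B.
At B the remaining stops are W 5, R 10, L 25; go to W.
At W the remaining stops are R 7, L 23; go to R.
At R the remaining stops are L 30; go to L.
Return L→Base: 17.
Total = 10 + 4 + 17 + 5 + 7 + 30 + 17 = 90.

Total distance 90 via the nearest-neighbour route Base → Y → V → B → W → R → L → Base.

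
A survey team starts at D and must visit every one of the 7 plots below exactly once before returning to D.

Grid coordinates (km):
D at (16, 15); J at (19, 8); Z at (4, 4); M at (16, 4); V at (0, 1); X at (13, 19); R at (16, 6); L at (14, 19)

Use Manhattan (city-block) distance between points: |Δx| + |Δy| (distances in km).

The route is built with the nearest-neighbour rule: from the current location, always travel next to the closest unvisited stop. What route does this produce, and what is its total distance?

D → [L:6 / X:7 / R:9 / J:10 / M:11 / Z:23 / V:30] → L (6)
L → [X:1 / R:15 / J:16 / M:17 / Z:25 / V:32] → X (1)
X → [R:16 / J:17 / M:18 / Z:24 / V:31] → R (16)
R → [M:2 / J:5 / Z:14 / V:21] → M (2)
M → [J:7 / Z:12 / V:19] → J (7)
J → [Z:19 / V:26] → Z (19)
Z → [V:7] → V (7)
Return V→D: 30.
Total = 6 + 1 + 16 + 2 + 7 + 19 + 7 + 30 = 88.

88 km along D → L → X → R → M → J → Z → V → D.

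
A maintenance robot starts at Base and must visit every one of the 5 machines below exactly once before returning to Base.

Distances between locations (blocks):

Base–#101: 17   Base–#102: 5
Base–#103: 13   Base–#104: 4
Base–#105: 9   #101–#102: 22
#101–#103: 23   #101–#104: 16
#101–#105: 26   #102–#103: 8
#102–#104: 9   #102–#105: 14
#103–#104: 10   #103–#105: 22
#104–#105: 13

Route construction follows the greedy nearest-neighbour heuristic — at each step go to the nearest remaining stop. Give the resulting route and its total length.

86 blocks along Base → #104 → #102 → #103 → #105 → #101 → Base.

From Base: distances to unvisited — #104=4, #102=5, #105=9, #103=13, #101=17. Nearest is #104 (4).
From #104: distances to unvisited — #102=9, #103=10, #105=13, #101=16. Nearest is #102 (9).
From #102: distances to unvisited — #103=8, #105=14, #101=22. Nearest is #103 (8).
From #103: distances to unvisited — #105=22, #101=23. Nearest is #105 (22).
From #105: distances to unvisited — #101=26. Nearest is #101 (26).
Return #101→Base: 17.
Total = 4 + 9 + 8 + 22 + 26 + 17 = 86.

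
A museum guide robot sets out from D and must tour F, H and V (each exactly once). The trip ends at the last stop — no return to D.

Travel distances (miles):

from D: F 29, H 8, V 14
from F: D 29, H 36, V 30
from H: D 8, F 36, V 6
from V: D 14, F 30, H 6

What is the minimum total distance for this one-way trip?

There are 3! = 6 possible orderings.
D - F - H - V: 29+36+6 = 71
D - F - V - H: 29+30+6 = 65
D - H - F - V: 8+36+30 = 74
D - H - V - F: 8+6+30 = 44
D - V - F - H: 14+30+36 = 80
D - V - H - F: 14+6+36 = 56
The minimum is 44.
One shortest path: D → H → V → F.

Shortest open route: 44 miles.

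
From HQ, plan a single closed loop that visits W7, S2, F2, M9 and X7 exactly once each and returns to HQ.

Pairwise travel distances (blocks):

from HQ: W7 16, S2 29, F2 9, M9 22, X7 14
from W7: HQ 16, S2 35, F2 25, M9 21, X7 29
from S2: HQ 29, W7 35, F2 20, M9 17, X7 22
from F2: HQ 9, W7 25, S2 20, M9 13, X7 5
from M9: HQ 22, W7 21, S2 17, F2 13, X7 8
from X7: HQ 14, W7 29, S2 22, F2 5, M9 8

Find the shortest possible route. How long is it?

With 5 stops there are 5!/2 = 60 distinct round trips (a route and its reverse cost the same).
HQ-W7-S2-F2-M9-X7-HQ: 16+35+20+13+8+14 = 106
HQ-W7-S2-F2-X7-M9-HQ: 16+35+20+5+8+22 = 106
HQ-W7-S2-M9-F2-X7-HQ: 16+35+17+13+5+14 = 100
HQ-W7-S2-M9-X7-F2-HQ: 16+35+17+8+5+9 = 90
HQ-W7-S2-X7-F2-M9-HQ: 16+35+22+5+13+22 = 113
HQ-W7-S2-X7-M9-F2-HQ: 16+35+22+8+13+9 = 103
HQ-W7-F2-S2-M9-X7-HQ: 16+25+20+17+8+14 = 100
HQ-W7-F2-S2-X7-M9-HQ: 16+25+20+22+8+22 = 113
HQ-W7-F2-M9-S2-X7-HQ: 16+25+13+17+22+14 = 107
HQ-W7-F2-M9-X7-S2-HQ: 16+25+13+8+22+29 = 113
HQ-W7-F2-X7-S2-M9-HQ: 16+25+5+22+17+22 = 107
HQ-W7-F2-X7-M9-S2-HQ: 16+25+5+8+17+29 = 100
HQ-W7-M9-S2-F2-X7-HQ: 16+21+17+20+5+14 = 93
HQ-W7-M9-S2-X7-F2-HQ: 16+21+17+22+5+9 = 90
… (46 more)
The minimum is 90.
One optimal route: HQ → W7 → S2 → M9 → X7 → F2 → HQ (or its reverse).

90 blocks — the shortest possible round trip.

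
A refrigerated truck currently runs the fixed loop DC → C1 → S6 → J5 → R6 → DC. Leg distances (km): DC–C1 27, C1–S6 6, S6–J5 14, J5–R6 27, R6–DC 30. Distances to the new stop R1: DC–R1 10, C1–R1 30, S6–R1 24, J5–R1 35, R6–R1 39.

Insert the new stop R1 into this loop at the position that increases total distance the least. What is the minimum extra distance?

+13 km — insert R1 between DC and C1.

Insertion cost between consecutive stops i–j is d(i,R1) + d(R1,j) − d(i,j):
  between DC and C1: 10 + 30 − 27 = 13
  between C1 and S6: 30 + 24 − 6 = 48
  between S6 and J5: 24 + 35 − 14 = 45
  between J5 and R6: 35 + 39 − 27 = 47
  between R6 and DC: 39 + 10 − 30 = 19
Cheapest insertion is between DC and C1, adding 13.
New total = 104 + 13 = 117.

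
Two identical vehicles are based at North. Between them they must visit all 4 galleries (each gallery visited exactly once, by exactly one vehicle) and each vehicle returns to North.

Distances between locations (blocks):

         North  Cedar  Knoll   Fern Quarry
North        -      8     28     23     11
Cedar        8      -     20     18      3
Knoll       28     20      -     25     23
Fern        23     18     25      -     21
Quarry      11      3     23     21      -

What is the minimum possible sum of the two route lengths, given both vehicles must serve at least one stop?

98 blocks — the smallest possible combined total.

There are 2^3 − 1 = 7 ways to divide the 4 stops into two non-empty groups. For each, the best each vehicle can do is its own shortest tour through its group:
  {Cedar} + {Knoll, Fern, Quarry}: 16 + 82 = 98
  {Knoll} + {Cedar, Fern, Quarry}: 56 + 55 = 111
  {Cedar, Knoll} + {Fern, Quarry}: 56 + 55 = 111
  {Fern} + {Cedar, Knoll, Quarry}: 46 + 62 = 108
  {Cedar, Fern} + {Knoll, Quarry}: 49 + 62 = 111
  {Knoll, Fern} + {Cedar, Quarry}: 76 + 22 = 98
  … (7 splits in total)
Best: vehicle 1 North → Cedar → North = 16; vehicle 2 North → Fern → Knoll → Quarry → North = 82; combined 98.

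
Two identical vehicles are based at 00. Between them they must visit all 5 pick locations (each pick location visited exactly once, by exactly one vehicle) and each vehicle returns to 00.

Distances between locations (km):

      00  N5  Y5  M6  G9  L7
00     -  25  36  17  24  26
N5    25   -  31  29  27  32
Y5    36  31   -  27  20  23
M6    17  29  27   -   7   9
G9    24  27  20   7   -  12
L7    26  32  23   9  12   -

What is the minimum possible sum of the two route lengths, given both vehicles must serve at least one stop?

Check every non-empty split of the stops between the two vehicles; for each half take its own optimal tour:
  {N5} + {Y5, M6, G9, L7}: 50 + 93 = 143
  {Y5} + {N5, M6, G9, L7}: 72 + 90 = 162
  {N5, Y5} + {M6, G9, L7}: 92 + 62 = 154
  {M6} + {N5, Y5, G9, L7}: 34 + 114 = 148
  {N5, M6} + {Y5, G9, L7}: 71 + 93 = 164
  {Y5, M6} + {N5, G9, L7}: 80 + 90 = 170
  … (15 splits in total)
Best: vehicle 1 00 → N5 → 00 = 50; vehicle 2 00 → M6 → G9 → Y5 → L7 → 00 = 93; combined 143.

143 km — the smallest possible combined total.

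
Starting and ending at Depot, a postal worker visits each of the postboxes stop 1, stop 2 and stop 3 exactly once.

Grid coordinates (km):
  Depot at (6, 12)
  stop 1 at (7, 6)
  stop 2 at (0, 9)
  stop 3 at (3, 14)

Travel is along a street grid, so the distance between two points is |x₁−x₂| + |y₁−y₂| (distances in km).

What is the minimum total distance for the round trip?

30 km — the shortest possible round trip.

Depot→stop 1→stop 2→stop 3→Depot: 7+10+8+5 = 30
Depot→stop 1→stop 3→stop 2→Depot: 7+12+8+9 = 36
Depot→stop 2→stop 1→stop 3→Depot: 9+10+12+5 = 36
The minimum is 30.
One optimal route: Depot → stop 1 → stop 2 → stop 3 → Depot (or its reverse).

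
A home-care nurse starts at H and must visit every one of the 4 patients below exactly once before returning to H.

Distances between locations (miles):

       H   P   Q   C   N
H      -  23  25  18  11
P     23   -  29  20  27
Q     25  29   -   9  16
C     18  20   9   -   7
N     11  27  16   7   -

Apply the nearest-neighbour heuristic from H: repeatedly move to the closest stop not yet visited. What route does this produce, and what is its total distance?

H → [N:11 / C:18 / P:23 / Q:25] → N (11)
N → [C:7 / Q:16 / P:27] → C (7)
C → [Q:9 / P:20] → Q (9)
Q → [P:29] → P (29)
Return P→H: 23.
Total = 11 + 7 + 9 + 29 + 23 = 79.

79 miles along H → N → C → Q → P → H.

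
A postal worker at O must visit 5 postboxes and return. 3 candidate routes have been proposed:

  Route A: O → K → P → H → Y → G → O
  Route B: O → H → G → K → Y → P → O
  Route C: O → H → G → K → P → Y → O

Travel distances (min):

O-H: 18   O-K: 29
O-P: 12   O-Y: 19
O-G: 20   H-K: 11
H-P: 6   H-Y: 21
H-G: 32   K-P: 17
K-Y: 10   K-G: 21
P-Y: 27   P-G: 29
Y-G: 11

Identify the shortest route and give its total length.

Route A: 29 + 17 + 6 + 21 + 11 + 20 = 104
Route B: 18 + 32 + 21 + 10 + 27 + 12 = 120
Route C: 18 + 32 + 21 + 17 + 27 + 19 = 134

Shortest is Route A, total 104 min.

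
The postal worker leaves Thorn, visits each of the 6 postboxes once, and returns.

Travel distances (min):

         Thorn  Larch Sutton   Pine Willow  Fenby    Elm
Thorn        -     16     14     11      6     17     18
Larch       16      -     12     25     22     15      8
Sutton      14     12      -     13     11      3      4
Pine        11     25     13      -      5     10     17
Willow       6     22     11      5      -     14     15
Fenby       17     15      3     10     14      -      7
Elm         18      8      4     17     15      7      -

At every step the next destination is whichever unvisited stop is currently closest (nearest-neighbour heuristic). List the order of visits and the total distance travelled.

At Thorn the remaining stops are Willow 6, Pine 11, Sutton 14, Larch 16, Fenby 17, Elm 18; go to Willow.
At Willow the remaining stops are Pine 5, Sutton 11, Fenby 14, Elm 15, Larch 22; go to Pine.
At Pine the remaining stops are Fenby 10, Sutton 13, Elm 17, Larch 25; go to Fenby.
At Fenby the remaining stops are Sutton 3, Elm 7, Larch 15; go to Sutton.
At Sutton the remaining stops are Elm 4, Larch 12; go to Elm.
At Elm the remaining stops are Larch 8; go to Larch.
Return Larch→Thorn: 16.
Total = 6 + 5 + 10 + 3 + 4 + 8 + 16 = 52.

Total distance 52 min via the nearest-neighbour route Thorn → Willow → Pine → Fenby → Sutton → Elm → Larch → Thorn.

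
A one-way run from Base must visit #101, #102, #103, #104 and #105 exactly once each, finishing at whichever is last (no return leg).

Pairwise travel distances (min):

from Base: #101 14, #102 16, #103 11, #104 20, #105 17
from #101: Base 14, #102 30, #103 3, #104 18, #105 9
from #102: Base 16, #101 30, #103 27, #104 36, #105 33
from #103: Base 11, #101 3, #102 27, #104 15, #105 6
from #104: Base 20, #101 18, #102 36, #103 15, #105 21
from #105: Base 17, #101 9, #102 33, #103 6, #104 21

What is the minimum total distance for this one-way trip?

Shortest open route: 76 min.

There are 5! = 120 possible orderings.
Base→#101→#102→#103→#104→#105: 14+30+27+15+21 = 107
Base→#101→#102→#103→#105→#104: 14+30+27+6+21 = 98
Base→#101→#102→#104→#103→#105: 14+30+36+15+6 = 101
Base→#101→#102→#104→#105→#103: 14+30+36+21+6 = 107
Base→#101→#102→#105→#103→#104: 14+30+33+6+15 = 98
Base→#101→#102→#105→#104→#103: 14+30+33+21+15 = 113
Base→#101→#103→#102→#104→#105: 14+3+27+36+21 = 101
Base→#101→#103→#102→#105→#104: 14+3+27+33+21 = 98
Base→#101→#103→#104→#102→#105: 14+3+15+36+33 = 101
Base→#101→#103→#104→#105→#102: 14+3+15+21+33 = 86
Base→#101→#103→#105→#102→#104: 14+3+6+33+36 = 92
Base→#101→#103→#105→#104→#102: 14+3+6+21+36 = 80
Base→#101→#104→#102→#103→#105: 14+18+36+27+6 = 101
Base→#101→#104→#102→#105→#103: 14+18+36+33+6 = 107
… (106 more)
Base→#102→#101→#103→#105→#104: 16+30+3+6+21 = 76  ← best
The minimum is 76.
One shortest path: Base → #102 → #101 → #103 → #105 → #104.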